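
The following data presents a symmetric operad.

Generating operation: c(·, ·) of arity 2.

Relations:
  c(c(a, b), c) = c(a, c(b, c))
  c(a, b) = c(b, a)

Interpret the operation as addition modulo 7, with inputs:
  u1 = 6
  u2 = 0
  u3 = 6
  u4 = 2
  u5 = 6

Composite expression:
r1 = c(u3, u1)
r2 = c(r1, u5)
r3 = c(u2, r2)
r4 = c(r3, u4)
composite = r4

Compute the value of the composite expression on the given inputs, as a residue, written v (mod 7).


c(u3, u1) = 5
c(c(u3, u1), u5) = 4
c(u2, c(c(u3, u1), u5)) = 4
c(c(u2, c(c(u3, u1), u5)), u4) = 6

6 (mod 7)


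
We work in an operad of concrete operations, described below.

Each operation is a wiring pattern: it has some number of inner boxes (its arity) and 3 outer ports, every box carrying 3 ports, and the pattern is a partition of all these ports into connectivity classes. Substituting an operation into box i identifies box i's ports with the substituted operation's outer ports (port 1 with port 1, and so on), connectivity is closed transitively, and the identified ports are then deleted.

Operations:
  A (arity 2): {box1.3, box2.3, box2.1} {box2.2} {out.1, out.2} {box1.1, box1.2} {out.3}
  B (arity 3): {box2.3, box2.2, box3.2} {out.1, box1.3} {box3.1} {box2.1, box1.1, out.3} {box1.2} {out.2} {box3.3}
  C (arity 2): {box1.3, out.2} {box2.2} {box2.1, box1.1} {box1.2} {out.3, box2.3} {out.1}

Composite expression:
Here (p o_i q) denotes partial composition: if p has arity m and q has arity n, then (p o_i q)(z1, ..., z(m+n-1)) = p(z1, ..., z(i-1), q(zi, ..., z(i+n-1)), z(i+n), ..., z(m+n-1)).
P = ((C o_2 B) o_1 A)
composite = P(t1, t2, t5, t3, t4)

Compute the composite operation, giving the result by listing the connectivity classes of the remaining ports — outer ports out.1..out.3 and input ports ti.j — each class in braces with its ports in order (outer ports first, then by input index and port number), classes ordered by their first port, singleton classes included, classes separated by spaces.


{out.1} {out.2} {out.3, t3.1, t5.1} {t1.1, t1.2} {t1.3, t2.1, t2.3} {t2.2} {t3.2, t3.3, t4.2} {t4.1} {t4.3} {t5.2} {t5.3}

Substituting into C glues patterns; closure does the rest.
composing A on (t1, t2), with out.j its own outer ports: {out.1, out.2} {out.3} {t1.1, t1.2} {t1.3, t2.1, t2.3} {t2.2}
composing B on (t5, t3, t4), with out.j its own outer ports: {out.1, t5.3} {out.2} {out.3, t3.1, t5.1} {t3.2, t3.3, t4.2} {t4.1} {t4.3} {t5.2}
composing C on (t1, t2, t5, t3, t4), with out.j its own outer ports: {out.1} {out.2} {out.3, t3.1, t5.1} {t1.1, t1.2} {t1.3, t2.1, t2.3} {t2.2} {t3.2, t3.3, t4.2} {t4.1} {t4.3} {t5.2} {t5.3}


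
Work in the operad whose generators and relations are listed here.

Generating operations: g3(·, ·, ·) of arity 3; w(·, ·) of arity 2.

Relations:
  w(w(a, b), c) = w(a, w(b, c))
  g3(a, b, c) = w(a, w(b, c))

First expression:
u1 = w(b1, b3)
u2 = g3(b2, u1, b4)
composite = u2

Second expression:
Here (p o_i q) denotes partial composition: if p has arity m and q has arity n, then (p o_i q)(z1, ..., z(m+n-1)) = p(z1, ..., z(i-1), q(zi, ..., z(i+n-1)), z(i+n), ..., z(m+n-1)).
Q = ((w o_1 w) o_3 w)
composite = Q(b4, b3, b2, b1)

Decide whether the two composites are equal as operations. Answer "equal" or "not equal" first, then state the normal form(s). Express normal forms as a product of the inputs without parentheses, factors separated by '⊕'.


Normal form of the first expression: b2 ⊕ b1 ⊕ b3 ⊕ b4
Normal form of the second expression: b4 ⊕ b3 ⊕ b2 ⊕ b1
Different reductions; not equal.

not equal — first b2 ⊕ b1 ⊕ b3 ⊕ b4, second b4 ⊕ b3 ⊕ b2 ⊕ b1


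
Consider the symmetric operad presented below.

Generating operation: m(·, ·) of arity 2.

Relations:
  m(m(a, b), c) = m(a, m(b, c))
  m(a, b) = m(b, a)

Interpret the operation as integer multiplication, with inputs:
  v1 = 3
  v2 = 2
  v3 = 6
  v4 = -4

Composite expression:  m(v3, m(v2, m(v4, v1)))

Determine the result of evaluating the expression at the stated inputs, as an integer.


m(v4, v1) = -12
m(v2, m(v4, v1)) = -24
m(v3, m(v2, m(v4, v1))) = -144

-144


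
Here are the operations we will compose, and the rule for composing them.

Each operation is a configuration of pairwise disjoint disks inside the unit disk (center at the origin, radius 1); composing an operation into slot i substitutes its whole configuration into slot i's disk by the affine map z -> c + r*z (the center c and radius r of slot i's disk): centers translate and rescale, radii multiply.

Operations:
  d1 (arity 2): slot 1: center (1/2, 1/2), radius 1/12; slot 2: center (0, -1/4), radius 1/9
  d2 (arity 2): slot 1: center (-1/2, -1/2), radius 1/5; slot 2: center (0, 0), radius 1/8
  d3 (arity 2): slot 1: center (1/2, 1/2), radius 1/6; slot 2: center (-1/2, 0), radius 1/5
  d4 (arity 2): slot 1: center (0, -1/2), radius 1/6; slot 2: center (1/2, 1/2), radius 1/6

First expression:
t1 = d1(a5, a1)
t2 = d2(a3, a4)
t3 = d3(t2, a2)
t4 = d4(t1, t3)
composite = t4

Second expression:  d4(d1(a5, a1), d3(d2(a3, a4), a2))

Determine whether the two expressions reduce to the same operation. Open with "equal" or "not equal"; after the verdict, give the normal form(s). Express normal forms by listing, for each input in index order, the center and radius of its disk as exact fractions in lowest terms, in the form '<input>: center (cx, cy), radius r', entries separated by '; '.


equal — both sides give a1: center (0, -13/24), radius 1/54; a2: center (5/12, 1/2), radius 1/30; a3: center (41/72, 41/72), radius 1/180; a4: center (7/12, 7/12), radius 1/288; a5: center (1/12, -5/12), radius 1/72


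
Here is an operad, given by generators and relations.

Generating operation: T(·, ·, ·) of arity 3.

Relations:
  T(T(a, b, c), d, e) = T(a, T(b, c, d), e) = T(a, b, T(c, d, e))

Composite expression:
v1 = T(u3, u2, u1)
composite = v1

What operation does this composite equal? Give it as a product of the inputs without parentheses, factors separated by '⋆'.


u3 ⋆ u2 ⋆ u1


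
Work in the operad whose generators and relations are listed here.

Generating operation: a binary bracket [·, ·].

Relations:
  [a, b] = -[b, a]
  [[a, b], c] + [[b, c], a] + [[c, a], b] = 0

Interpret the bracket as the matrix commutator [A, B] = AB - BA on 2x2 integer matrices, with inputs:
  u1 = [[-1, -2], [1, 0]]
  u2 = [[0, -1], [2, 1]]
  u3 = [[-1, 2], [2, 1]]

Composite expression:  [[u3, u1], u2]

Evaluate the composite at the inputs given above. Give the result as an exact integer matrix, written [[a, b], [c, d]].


[u3, u1] = [[6, 6], [0, -6]]
[[u3, u1], u2] = [[12, -6], [-24, -12]]

[[12, -6], [-24, -12]]


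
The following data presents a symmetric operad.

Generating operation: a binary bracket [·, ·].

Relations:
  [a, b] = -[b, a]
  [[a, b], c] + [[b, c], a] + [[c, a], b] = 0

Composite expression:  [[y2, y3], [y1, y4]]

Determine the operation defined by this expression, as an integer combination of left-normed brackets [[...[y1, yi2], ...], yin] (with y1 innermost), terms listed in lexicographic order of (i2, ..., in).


-[[[y1, y4], y2], y3] + [[[y1, y4], y3], y2]


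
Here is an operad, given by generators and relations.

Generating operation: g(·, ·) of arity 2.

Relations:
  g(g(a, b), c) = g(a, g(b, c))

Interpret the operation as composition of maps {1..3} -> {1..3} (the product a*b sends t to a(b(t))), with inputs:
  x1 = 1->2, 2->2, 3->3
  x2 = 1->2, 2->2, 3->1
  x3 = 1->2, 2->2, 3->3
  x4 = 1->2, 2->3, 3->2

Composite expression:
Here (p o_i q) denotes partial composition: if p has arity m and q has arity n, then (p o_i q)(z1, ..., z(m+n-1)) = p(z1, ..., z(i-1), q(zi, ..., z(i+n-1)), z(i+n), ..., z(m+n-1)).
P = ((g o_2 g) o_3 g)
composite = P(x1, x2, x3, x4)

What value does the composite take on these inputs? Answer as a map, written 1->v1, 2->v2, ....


1->2, 2->2, 3->2

g(x3, x4) = 1->2, 2->3, 3->2
g(x2, g(x3, x4)) = 1->2, 2->1, 3->2
g(x1, g(x2, g(x3, x4))) = 1->2, 2->2, 3->2


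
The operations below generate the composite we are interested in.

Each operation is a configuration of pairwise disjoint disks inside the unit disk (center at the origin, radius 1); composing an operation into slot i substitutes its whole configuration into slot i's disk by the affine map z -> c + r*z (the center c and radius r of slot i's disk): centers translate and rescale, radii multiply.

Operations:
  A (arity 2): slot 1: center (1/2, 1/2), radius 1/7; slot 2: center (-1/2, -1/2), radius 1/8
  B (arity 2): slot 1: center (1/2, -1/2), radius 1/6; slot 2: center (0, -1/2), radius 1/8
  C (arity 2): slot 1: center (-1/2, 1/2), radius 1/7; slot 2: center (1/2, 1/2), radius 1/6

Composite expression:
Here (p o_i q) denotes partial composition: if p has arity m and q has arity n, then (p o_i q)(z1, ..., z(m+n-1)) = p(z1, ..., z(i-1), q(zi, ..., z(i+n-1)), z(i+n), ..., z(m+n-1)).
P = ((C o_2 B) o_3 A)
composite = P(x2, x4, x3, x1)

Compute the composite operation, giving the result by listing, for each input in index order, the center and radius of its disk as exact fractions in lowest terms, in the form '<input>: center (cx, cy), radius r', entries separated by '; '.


x1: center (47/96, 13/32), radius 1/384; x2: center (-1/2, 1/2), radius 1/7; x3: center (49/96, 41/96), radius 1/336; x4: center (7/12, 5/12), radius 1/36

Nesting under C composes maps z -> c + r*z down each x-path.
for x2, the 1-step affine chain lands on center (-1/2, 1/2), radius 1/7
for x4, the 2-step affine chain lands on center (7/12, 5/12), radius 1/36
for x3, the 3-step affine chain lands on center (49/96, 41/96), radius 1/336
for x1, the 3-step affine chain lands on center (47/96, 13/32), radius 1/384


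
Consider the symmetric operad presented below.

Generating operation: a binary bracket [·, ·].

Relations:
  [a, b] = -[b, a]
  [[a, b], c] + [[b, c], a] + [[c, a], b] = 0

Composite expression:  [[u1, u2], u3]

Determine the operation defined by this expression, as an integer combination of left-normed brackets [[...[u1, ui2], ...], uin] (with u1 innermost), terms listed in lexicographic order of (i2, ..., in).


[[u1, u2], u3]

Skip Jacobi rewriting: expand, keep u1-initial words, read off terms.
Composite bracket: [[u1, u2], u3]
The bracket unfolds into 4 signed words via [a, b] = ab - ba (2^2 = 4).
Keep just the words that open with u1:
  sign of u1u2u3 is +1, so it contributes +[[u1, u2], u3]


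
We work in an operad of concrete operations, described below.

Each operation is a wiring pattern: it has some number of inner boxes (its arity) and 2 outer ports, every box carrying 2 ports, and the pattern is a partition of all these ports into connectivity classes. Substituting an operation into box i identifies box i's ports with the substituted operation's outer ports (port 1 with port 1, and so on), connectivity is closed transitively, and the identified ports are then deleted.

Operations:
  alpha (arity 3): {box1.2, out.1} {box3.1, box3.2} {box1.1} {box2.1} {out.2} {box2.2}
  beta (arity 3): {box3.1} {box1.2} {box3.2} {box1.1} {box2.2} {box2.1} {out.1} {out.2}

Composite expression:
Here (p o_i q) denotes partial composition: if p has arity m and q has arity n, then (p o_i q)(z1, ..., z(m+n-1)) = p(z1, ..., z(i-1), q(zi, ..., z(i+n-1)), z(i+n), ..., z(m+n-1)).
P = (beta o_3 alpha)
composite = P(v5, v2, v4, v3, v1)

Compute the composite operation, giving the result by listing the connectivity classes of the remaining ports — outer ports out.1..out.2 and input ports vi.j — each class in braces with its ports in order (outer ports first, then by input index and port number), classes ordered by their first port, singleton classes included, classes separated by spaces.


{out.1} {out.2} {v1.1, v1.2} {v2.1} {v2.2} {v3.1} {v3.2} {v4.1} {v4.2} {v5.1} {v5.2}

After gluing at beta, chains via deleted ports link the v-ports.
composing alpha on (v4, v3, v1), with out.j its own outer ports: {out.1, v4.2} {out.2} {v1.1, v1.2} {v3.1} {v3.2} {v4.1}
composing beta on (v5, v2, v4, v3, v1), with out.j its own outer ports: {out.1} {out.2} {v1.1, v1.2} {v2.1} {v2.2} {v3.1} {v3.2} {v4.1} {v4.2} {v5.1} {v5.2}


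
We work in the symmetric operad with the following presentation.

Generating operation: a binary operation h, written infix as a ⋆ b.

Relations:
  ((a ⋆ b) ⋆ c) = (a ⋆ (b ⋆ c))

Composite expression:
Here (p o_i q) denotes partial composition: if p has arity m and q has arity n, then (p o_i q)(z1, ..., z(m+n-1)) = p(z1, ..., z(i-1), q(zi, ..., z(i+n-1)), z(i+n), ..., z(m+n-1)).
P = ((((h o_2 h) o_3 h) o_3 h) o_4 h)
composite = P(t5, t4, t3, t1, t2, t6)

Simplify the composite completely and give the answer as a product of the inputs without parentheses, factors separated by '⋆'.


t5 ⋆ t4 ⋆ t3 ⋆ t1 ⋆ t2 ⋆ t6

Key point: h is associative — brackets drop, the t-order remains.
(t1 ⋆ t2) unparenthesizes to t1 ⋆ t2
(t3 ⋆ (t1 ⋆ t2)) unparenthesizes to t3 ⋆ t1 ⋆ t2
((t3 ⋆ (t1 ⋆ t2)) ⋆ t6) unparenthesizes to t3 ⋆ t1 ⋆ t2 ⋆ t6
(t4 ⋆ ((t3 ⋆ (t1 ⋆ t2)) ⋆ t6)) unparenthesizes to t4 ⋆ t3 ⋆ t1 ⋆ t2 ⋆ t6
(t5 ⋆ (t4 ⋆ ((t3 ⋆ (t1 ⋆ t2)) ⋆ t6))) unparenthesizes to t5 ⋆ t4 ⋆ t3 ⋆ t1 ⋆ t2 ⋆ t6


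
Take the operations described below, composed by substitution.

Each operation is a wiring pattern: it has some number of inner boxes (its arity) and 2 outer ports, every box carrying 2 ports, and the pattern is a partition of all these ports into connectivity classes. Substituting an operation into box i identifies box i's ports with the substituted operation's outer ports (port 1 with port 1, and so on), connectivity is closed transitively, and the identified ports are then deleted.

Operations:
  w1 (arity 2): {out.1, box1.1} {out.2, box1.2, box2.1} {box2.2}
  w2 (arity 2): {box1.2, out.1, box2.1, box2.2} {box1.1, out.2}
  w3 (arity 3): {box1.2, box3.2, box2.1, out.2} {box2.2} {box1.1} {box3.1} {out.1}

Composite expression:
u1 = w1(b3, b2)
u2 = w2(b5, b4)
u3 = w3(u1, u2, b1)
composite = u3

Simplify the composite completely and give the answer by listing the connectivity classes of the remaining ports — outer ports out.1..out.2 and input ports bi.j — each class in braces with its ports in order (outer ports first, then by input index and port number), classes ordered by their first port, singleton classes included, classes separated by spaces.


{out.1} {out.2, b1.2, b2.1, b3.2, b4.1, b4.2, b5.2} {b1.1} {b2.2} {b3.1} {b5.1}

Treat the ports identified at w3 as solder joints: merge, then drop.
through w1, on inputs (b3, b2): {out.1, b3.1} {out.2, b2.1, b3.2} {b2.2} (out.j = stage outer ports)
through w2, on inputs (b5, b4): {out.1, b4.1, b4.2, b5.2} {out.2, b5.1} (out.j = stage outer ports)
through w3, on inputs (b3, b2, b5, b4, b1): {out.1} {out.2, b1.2, b2.1, b3.2, b4.1, b4.2, b5.2} {b1.1} {b2.2} {b3.1} {b5.1} (out.j = stage outer ports)


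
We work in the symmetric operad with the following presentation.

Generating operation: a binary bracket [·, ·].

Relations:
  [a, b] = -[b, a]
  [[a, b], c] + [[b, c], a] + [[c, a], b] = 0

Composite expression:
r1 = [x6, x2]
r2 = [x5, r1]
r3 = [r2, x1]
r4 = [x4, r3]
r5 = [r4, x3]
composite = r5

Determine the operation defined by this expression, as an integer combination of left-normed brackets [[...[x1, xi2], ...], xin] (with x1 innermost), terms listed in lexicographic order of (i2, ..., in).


Skip Jacobi rewriting: expand, keep x1-initial words, read off terms.
Composite bracket: [[x4, [[x5, [x6, x2]], x1]], x3]
Expanding via [a, b] = ab - ba: 32 signed words (2^5 = 32).
Only words starting with x1 matter:
  sign of x1x2x6x5x4x3 is +1, so it contributes +[[[[[x1, x2], x6], x5], x4], x3]
  sign of x1x5x2x6x4x3 is -1, so it contributes -[[[[[x1, x5], x2], x6], x4], x3]
  sign of x1x5x6x2x4x3 is +1, so it contributes +[[[[[x1, x5], x6], x2], x4], x3]
  sign of x1x6x2x5x4x3 is -1, so it contributes -[[[[[x1, x6], x2], x5], x4], x3]

[[[[[x1, x2], x6], x5], x4], x3] - [[[[[x1, x5], x2], x6], x4], x3] + [[[[[x1, x5], x6], x2], x4], x3] - [[[[[x1, x6], x2], x5], x4], x3]


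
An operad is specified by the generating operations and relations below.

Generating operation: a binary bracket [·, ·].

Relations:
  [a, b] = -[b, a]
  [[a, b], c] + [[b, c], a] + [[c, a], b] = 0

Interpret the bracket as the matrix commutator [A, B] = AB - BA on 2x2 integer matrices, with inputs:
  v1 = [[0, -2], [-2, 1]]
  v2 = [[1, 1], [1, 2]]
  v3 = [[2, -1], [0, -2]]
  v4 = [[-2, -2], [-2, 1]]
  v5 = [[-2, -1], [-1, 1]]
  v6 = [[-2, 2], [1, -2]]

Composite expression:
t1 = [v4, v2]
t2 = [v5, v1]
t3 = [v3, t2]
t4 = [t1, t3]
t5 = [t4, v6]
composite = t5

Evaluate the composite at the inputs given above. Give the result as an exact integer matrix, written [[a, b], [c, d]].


[[-50, -800], [400, 50]]

[v4, v2] = [[0, -5], [5, 0]]
[v5, v1] = [[0, 5], [-5, 0]]
[v3, [v5, v1]] = [[5, 20], [20, -5]]
[[v4, v2], [v3, [v5, v1]]] = [[-200, 50], [50, 200]]
[[[v4, v2], [v3, [v5, v1]]], v6] = [[-50, -800], [400, 50]]


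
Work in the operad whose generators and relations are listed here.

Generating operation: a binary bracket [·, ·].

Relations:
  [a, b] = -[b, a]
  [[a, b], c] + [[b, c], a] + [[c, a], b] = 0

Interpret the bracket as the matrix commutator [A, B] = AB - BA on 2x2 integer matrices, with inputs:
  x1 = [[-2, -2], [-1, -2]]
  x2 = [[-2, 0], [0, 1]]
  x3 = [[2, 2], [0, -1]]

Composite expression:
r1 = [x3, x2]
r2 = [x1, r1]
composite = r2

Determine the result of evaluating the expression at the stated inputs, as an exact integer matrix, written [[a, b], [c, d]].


[[6, 0], [0, -6]]

[x3, x2] = [[0, 6], [0, 0]]
[x1, [x3, x2]] = [[6, 0], [0, -6]]


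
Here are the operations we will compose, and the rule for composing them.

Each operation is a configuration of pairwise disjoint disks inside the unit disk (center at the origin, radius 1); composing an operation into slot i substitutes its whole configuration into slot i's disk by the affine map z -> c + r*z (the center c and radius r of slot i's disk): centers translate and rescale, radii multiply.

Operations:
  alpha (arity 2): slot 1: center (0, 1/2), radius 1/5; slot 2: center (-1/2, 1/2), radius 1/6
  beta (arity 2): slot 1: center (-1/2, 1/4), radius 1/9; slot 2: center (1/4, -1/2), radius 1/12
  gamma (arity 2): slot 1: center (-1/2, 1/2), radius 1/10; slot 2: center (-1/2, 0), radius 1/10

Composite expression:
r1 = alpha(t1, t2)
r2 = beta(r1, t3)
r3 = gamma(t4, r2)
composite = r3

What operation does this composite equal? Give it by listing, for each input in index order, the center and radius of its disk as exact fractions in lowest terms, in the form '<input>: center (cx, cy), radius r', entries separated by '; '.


t1: center (-11/20, 11/360), radius 1/450; t2: center (-5/9, 11/360), radius 1/540; t3: center (-19/40, -1/20), radius 1/120; t4: center (-1/2, 1/2), radius 1/10

Below gamma, radii multiply path by path; the t-disk centers shift.
tracing t4 down its 1-map path: center (-1/2, 1/2), radius 1/10
tracing t1 down its 3-map path: center (-11/20, 11/360), radius 1/450
tracing t2 down its 3-map path: center (-5/9, 11/360), radius 1/540
tracing t3 down its 2-map path: center (-19/40, -1/20), radius 1/120


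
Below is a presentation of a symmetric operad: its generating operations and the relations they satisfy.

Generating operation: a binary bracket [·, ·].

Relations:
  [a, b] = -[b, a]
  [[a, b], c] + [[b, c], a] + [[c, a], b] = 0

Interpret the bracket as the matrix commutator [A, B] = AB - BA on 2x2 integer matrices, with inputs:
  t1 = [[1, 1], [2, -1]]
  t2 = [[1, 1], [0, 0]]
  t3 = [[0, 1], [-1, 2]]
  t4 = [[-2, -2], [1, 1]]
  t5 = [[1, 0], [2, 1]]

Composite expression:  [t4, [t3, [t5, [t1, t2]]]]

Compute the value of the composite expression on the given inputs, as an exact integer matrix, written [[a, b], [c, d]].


[t1, t2] = [[-2, 1], [2, 2]]
[t5, [t1, t2]] = [[-2, 0], [-8, 2]]
[t3, [t5, [t1, t2]]] = [[-8, 4], [-12, 8]]
[t4, [t3, [t5, [t1, t2]]]] = [[20, -44], [-52, -20]]

[[20, -44], [-52, -20]]


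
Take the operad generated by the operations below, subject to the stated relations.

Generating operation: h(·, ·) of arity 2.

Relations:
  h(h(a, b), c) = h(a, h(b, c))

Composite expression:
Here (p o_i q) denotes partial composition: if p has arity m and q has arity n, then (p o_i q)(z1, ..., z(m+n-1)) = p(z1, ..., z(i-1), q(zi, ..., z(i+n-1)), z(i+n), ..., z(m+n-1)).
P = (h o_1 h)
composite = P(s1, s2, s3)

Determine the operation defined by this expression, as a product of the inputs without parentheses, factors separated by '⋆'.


s1 ⋆ s2 ⋆ s3

Associativity of h dissolves the nesting; only the s-input order survives.
h(s1, s2) flattens to s1 ⋆ s2
h(h(s1, s2), s3) flattens to s1 ⋆ s2 ⋆ s3


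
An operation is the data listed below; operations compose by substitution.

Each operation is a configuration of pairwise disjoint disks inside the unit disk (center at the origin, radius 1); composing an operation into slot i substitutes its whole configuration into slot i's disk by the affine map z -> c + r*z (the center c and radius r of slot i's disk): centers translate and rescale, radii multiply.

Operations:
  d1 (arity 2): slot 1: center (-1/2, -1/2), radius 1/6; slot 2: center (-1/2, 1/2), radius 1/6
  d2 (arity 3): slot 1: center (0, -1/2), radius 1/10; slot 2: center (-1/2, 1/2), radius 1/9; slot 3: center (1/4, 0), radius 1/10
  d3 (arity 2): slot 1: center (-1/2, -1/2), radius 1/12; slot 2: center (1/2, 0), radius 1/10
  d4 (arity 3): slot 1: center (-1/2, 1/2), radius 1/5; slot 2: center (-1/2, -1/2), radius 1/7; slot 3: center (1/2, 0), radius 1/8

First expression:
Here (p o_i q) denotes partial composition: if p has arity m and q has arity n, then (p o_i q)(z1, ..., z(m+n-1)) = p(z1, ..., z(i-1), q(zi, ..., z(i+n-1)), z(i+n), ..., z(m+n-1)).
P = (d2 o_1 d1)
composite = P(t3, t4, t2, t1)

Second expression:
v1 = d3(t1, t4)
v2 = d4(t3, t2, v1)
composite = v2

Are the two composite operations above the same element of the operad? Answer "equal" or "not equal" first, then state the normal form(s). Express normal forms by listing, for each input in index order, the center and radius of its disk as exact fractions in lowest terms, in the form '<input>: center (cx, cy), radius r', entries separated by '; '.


In normal form, the first expression is t1: center (1/4, 0), radius 1/10; t2: center (-1/2, 1/2), radius 1/9; t3: center (-1/20, -11/20), radius 1/60; t4: center (-1/20, -9/20), radius 1/60
In normal form, the second expression is t1: center (7/16, -1/16), radius 1/96; t2: center (-1/2, -1/2), radius 1/7; t3: center (-1/2, 1/2), radius 1/5; t4: center (9/16, 0), radius 1/80
The forms do not match — not equal.

not equal: they reduce to t1: center (1/4, 0), radius 1/10; t2: center (-1/2, 1/2), radius 1/9; t3: center (-1/20, -11/20), radius 1/60; t4: center (-1/20, -9/20), radius 1/60 and t1: center (7/16, -1/16), radius 1/96; t2: center (-1/2, -1/2), radius 1/7; t3: center (-1/2, 1/2), radius 1/5; t4: center (9/16, 0), radius 1/80


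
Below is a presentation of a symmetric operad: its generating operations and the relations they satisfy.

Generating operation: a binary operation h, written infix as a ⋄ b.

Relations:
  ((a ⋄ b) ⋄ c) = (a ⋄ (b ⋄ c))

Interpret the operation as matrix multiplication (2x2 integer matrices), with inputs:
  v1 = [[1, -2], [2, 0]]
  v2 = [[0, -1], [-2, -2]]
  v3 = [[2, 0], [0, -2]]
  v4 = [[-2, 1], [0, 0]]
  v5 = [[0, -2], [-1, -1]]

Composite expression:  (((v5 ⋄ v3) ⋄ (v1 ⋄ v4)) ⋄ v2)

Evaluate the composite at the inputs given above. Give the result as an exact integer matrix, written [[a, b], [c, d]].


(v5 ⋄ v3) = [[0, 4], [-2, 2]]
(v1 ⋄ v4) = [[-2, 1], [-4, 2]]
((v5 ⋄ v3) ⋄ (v1 ⋄ v4)) = [[-16, 8], [-4, 2]]
(((v5 ⋄ v3) ⋄ (v1 ⋄ v4)) ⋄ v2) = [[-16, 0], [-4, 0]]

[[-16, 0], [-4, 0]]


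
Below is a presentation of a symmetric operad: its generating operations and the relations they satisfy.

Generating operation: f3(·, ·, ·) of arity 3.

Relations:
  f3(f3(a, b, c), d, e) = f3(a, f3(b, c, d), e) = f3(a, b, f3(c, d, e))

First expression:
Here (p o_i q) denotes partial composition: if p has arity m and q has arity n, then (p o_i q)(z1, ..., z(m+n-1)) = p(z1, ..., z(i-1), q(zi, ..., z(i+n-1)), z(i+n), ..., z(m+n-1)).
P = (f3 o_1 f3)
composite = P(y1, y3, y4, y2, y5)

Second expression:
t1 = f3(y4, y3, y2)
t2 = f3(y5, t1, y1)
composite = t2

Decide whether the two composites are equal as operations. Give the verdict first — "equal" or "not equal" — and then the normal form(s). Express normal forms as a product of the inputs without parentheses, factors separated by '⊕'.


In normal form, the first expression is y1 ⊕ y3 ⊕ y4 ⊕ y2 ⊕ y5
In normal form, the second expression is y5 ⊕ y4 ⊕ y3 ⊕ y2 ⊕ y1
Different reductions; not equal.

not equal: they reduce to y1 ⊕ y3 ⊕ y4 ⊕ y2 ⊕ y5 and y5 ⊕ y4 ⊕ y3 ⊕ y2 ⊕ y1


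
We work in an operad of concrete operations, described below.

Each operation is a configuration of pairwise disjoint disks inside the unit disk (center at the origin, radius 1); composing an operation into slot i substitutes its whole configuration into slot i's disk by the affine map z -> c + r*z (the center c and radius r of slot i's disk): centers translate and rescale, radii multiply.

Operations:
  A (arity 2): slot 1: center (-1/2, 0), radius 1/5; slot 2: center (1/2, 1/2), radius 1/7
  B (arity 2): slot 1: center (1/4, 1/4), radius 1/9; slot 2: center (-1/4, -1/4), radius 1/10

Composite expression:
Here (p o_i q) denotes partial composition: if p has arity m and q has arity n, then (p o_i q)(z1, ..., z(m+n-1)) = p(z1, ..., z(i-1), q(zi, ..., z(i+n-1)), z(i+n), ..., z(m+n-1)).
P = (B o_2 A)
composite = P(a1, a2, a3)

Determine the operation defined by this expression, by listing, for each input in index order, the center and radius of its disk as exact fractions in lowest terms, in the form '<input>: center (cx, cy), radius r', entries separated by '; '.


Affine substitution under B: radii multiply and a-centers shift.
for a1, the 1-step affine chain lands on center (1/4, 1/4), radius 1/9
for a2, the 2-step affine chain lands on center (-3/10, -1/4), radius 1/50
for a3, the 2-step affine chain lands on center (-1/5, -1/5), radius 1/70

a1: center (1/4, 1/4), radius 1/9; a2: center (-3/10, -1/4), radius 1/50; a3: center (-1/5, -1/5), radius 1/70


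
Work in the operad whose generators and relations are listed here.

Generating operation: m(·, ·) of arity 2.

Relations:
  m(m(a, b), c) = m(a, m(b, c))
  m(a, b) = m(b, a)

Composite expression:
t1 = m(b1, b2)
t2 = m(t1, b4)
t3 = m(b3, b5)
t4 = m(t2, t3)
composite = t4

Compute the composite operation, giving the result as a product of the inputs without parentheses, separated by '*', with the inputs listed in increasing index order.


b1 * b2 * b3 * b4 * b5

Both nesting and order wash out for m; what remains is which b's occur.
m(b1, b2) collapses to b1 * b2
m(m(b1, b2), b4) collapses to b1 * b2 * b4
m(b3, b5) collapses to b3 * b5
m(m(m(b1, b2), b4), m(b3, b5)) collapses to b1 * b2 * b4 * b3 * b5
sorting the factors by input index: b1 * b2 * b3 * b4 * b5


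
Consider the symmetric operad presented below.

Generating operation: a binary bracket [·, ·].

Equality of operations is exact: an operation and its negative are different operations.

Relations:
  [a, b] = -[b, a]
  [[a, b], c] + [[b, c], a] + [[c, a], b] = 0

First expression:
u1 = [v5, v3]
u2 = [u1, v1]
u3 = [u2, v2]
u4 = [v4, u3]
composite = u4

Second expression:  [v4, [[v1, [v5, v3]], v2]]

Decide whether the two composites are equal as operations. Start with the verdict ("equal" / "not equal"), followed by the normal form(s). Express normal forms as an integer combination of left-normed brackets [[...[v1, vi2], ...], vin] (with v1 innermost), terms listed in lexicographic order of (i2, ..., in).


not equal — first -[[[[v1, v3], v5], v2], v4] + [[[[v1, v5], v3], v2], v4], second [[[[v1, v3], v5], v2], v4] - [[[[v1, v5], v3], v2], v4]

Reducing the first expression gives -[[[[v1, v3], v5], v2], v4] + [[[[v1, v5], v3], v2], v4]
Reducing the second expression gives [[[[v1, v3], v5], v2], v4] - [[[[v1, v5], v3], v2], v4]
They disagree, so not equal.


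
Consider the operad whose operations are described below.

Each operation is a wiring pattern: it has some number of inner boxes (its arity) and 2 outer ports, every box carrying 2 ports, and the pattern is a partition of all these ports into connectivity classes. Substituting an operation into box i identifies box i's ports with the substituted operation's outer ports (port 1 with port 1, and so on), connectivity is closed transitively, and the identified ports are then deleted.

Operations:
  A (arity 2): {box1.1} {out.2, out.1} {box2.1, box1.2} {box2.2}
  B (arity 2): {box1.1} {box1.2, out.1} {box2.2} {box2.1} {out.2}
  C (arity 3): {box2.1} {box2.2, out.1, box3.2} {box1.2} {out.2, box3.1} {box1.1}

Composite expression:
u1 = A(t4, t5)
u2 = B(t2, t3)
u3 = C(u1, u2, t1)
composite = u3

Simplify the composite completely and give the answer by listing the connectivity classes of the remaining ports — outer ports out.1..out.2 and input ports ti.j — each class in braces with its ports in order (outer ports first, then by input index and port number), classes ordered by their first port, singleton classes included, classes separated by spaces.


{out.1, t1.2} {out.2, t1.1} {t2.1} {t2.2} {t3.1} {t3.2} {t4.1} {t4.2, t5.1} {t5.2}


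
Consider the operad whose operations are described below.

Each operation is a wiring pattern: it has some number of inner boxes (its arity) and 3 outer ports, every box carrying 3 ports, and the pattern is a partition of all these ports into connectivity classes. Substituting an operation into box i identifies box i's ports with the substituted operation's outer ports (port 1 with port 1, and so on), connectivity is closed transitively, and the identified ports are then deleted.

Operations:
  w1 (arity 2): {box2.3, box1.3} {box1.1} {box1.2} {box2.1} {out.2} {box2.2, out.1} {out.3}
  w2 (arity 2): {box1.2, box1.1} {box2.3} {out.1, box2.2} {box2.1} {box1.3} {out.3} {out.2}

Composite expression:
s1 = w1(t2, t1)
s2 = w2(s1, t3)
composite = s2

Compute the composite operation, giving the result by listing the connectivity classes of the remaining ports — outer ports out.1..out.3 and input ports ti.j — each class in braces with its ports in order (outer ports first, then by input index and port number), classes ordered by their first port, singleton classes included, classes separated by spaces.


{out.1, t3.2} {out.2} {out.3} {t1.1} {t1.2} {t1.3, t2.3} {t2.1} {t2.2} {t3.1} {t3.3}

Substituting into w2 glues patterns; closure does the rest.
stage w1: inputs (t2, t1), connectivity {out.1, t1.2} {out.2} {out.3} {t1.1} {t1.3, t2.3} {t2.1} {t2.2}, out.j its boundary
stage w2: inputs (t2, t1, t3), connectivity {out.1, t3.2} {out.2} {out.3} {t1.1} {t1.2} {t1.3, t2.3} {t2.1} {t2.2} {t3.1} {t3.3}, out.j its boundary


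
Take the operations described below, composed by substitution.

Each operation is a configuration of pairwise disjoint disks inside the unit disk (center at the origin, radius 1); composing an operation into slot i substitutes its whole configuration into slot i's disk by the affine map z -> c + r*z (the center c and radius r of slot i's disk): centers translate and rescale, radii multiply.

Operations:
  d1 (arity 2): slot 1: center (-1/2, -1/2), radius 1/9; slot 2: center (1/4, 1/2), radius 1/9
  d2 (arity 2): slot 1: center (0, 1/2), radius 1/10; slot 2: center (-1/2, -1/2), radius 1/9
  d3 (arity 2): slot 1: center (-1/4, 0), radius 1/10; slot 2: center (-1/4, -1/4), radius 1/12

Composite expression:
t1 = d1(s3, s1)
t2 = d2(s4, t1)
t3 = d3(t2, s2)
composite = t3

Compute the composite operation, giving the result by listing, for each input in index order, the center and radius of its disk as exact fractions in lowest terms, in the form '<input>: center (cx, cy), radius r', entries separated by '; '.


s1: center (-107/360, -2/45), radius 1/810; s2: center (-1/4, -1/4), radius 1/12; s3: center (-11/36, -1/18), radius 1/810; s4: center (-1/4, 1/20), radius 1/100

Follow each s-input down from d3: c' goes to c + r*c', radius to r*r'.
for s4, the 2-step affine chain lands on center (-1/4, 1/20), radius 1/100
for s3, the 3-step affine chain lands on center (-11/36, -1/18), radius 1/810
for s1, the 3-step affine chain lands on center (-107/360, -2/45), radius 1/810
for s2, the 1-step affine chain lands on center (-1/4, -1/4), radius 1/12


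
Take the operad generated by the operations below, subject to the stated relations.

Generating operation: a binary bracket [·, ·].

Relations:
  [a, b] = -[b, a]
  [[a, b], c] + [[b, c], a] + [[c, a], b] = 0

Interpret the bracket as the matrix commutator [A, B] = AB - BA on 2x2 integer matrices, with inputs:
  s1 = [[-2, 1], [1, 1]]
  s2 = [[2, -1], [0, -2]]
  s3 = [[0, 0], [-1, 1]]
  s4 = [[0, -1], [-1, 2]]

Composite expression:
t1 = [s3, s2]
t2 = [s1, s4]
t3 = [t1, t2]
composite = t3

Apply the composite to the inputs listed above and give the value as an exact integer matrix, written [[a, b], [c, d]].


[[15, -10], [-10, -15]]

[s3, s2] = [[-1, 1], [-4, 1]]
[s1, s4] = [[0, 5], [-5, 0]]
[[s3, s2], [s1, s4]] = [[15, -10], [-10, -15]]


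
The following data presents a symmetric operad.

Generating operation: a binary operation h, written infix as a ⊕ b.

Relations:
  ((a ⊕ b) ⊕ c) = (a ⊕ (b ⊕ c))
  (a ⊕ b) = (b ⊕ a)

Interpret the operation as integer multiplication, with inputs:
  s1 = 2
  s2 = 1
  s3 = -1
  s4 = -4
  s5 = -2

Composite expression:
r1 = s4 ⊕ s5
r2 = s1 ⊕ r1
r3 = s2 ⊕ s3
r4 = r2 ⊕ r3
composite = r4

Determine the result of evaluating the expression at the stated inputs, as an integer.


-16

(s4 ⊕ s5) = 8
(s1 ⊕ (s4 ⊕ s5)) = 16
(s2 ⊕ s3) = -1
((s1 ⊕ (s4 ⊕ s5)) ⊕ (s2 ⊕ s3)) = -16


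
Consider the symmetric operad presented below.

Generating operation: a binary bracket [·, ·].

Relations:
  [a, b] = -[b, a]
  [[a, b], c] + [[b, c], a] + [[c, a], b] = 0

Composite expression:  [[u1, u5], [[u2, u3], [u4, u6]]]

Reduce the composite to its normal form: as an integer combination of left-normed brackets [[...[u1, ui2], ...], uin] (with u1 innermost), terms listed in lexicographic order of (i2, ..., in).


Skip Jacobi rewriting: expand, keep u1-initial words, read off terms.
Composite bracket: [[u1, u5], [[u2, u3], [u4, u6]]]
The bracket unfolds into 32 signed words via [a, b] = ab - ba (2^5 = 32).
The u1-initial words carry the normal form:
  the word u1u5u2u3u4u6 carries sign +1 and contributes +[[[[[u1, u5], u2], u3], u4], u6]
  the word u1u5u2u3u6u4 carries sign -1 and contributes -[[[[[u1, u5], u2], u3], u6], u4]
  the word u1u5u3u2u4u6 carries sign -1 and contributes -[[[[[u1, u5], u3], u2], u4], u6]
  the word u1u5u3u2u6u4 carries sign +1 and contributes +[[[[[u1, u5], u3], u2], u6], u4]
  the word u1u5u4u6u2u3 carries sign -1 and contributes -[[[[[u1, u5], u4], u6], u2], u3]
  the word u1u5u4u6u3u2 carries sign +1 and contributes +[[[[[u1, u5], u4], u6], u3], u2]
  the word u1u5u6u4u2u3 carries sign +1 and contributes +[[[[[u1, u5], u6], u4], u2], u3]
  the word u1u5u6u4u3u2 carries sign -1 and contributes -[[[[[u1, u5], u6], u4], u3], u2]

[[[[[u1, u5], u2], u3], u4], u6] - [[[[[u1, u5], u2], u3], u6], u4] - [[[[[u1, u5], u3], u2], u4], u6] + [[[[[u1, u5], u3], u2], u6], u4] - [[[[[u1, u5], u4], u6], u2], u3] + [[[[[u1, u5], u4], u6], u3], u2] + [[[[[u1, u5], u6], u4], u2], u3] - [[[[[u1, u5], u6], u4], u3], u2]


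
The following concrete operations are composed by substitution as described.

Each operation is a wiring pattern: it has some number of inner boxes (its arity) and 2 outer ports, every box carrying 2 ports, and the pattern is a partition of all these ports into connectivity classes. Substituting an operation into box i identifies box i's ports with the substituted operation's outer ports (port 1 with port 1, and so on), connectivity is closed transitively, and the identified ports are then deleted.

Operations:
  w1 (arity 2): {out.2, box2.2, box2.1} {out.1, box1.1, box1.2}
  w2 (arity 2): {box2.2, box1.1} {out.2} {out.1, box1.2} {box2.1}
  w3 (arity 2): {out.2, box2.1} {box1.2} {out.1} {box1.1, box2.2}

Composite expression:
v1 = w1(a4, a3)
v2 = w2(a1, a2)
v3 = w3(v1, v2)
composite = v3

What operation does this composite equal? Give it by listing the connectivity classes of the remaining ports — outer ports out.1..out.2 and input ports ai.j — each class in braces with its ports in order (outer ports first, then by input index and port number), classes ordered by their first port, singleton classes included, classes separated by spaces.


{out.1} {out.2, a1.2} {a1.1, a2.2} {a2.1} {a3.1, a3.2} {a4.1, a4.2}

Two ports join when wires chain via w3-identified ports.
through w1, on inputs (a4, a3): {out.1, a4.1, a4.2} {out.2, a3.1, a3.2} (out.j = stage outer ports)
through w2, on inputs (a1, a2): {out.1, a1.2} {out.2} {a1.1, a2.2} {a2.1} (out.j = stage outer ports)
through w3, on inputs (a4, a3, a1, a2): {out.1} {out.2, a1.2} {a1.1, a2.2} {a2.1} {a3.1, a3.2} {a4.1, a4.2} (out.j = stage outer ports)


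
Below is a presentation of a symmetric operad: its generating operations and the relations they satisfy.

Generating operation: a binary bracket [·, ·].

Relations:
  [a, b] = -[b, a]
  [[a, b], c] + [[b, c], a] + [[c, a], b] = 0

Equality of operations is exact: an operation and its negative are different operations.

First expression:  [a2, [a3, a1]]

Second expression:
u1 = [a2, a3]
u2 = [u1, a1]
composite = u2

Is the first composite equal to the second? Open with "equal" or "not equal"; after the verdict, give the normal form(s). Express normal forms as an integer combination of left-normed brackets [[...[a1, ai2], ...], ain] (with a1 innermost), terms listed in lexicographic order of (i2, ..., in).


Reducing the first expression gives [[a1, a3], a2]
Reducing the second expression gives -[[a1, a2], a3] + [[a1, a3], a2]
No match — not equal.

not equal: they reduce to [[a1, a3], a2] and -[[a1, a2], a3] + [[a1, a3], a2]


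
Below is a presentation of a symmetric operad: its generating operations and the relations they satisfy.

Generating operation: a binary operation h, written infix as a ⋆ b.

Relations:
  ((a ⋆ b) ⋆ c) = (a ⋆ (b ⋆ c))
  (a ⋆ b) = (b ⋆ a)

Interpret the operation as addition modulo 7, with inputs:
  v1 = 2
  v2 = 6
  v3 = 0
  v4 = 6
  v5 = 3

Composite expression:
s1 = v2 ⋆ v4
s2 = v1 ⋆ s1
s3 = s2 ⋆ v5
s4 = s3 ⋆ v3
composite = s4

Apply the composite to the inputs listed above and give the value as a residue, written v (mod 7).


(v2 ⋆ v4) = 5
(v1 ⋆ (v2 ⋆ v4)) = 0
((v1 ⋆ (v2 ⋆ v4)) ⋆ v5) = 3
(((v1 ⋆ (v2 ⋆ v4)) ⋆ v5) ⋆ v3) = 3

3 (mod 7)


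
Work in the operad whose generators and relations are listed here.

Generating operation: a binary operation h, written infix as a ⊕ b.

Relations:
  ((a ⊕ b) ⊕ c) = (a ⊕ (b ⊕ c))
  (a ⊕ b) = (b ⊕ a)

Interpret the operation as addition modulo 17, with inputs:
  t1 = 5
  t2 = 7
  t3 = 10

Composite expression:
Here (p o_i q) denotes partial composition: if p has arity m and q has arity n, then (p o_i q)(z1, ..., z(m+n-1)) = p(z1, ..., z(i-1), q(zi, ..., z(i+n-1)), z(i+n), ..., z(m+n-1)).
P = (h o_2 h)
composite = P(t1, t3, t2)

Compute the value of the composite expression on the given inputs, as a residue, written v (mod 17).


5 (mod 17)

(t3 ⊕ t2) = 0
(t1 ⊕ (t3 ⊕ t2)) = 5


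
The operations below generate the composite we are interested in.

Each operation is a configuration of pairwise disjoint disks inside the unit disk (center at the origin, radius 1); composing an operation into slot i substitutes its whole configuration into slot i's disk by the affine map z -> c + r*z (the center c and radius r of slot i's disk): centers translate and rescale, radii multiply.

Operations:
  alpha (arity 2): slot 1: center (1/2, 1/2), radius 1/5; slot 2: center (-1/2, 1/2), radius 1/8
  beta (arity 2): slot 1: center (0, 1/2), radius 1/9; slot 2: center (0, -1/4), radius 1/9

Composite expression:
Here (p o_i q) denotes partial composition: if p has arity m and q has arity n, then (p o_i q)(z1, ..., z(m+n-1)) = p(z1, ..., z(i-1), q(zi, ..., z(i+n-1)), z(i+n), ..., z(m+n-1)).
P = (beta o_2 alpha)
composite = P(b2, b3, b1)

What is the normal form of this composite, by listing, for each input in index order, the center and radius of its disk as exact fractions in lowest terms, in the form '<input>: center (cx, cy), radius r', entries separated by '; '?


b1: center (-1/18, -7/36), radius 1/72; b2: center (0, 1/2), radius 1/9; b3: center (1/18, -7/36), radius 1/45

Nesting under beta composes maps z -> c + r*z down each b-path.
input b2: composing its 1 substitution step yields center (0, 1/2), radius 1/9
input b3: composing its 2 substitution steps yields center (1/18, -7/36), radius 1/45
input b1: composing its 2 substitution steps yields center (-1/18, -7/36), radius 1/72
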